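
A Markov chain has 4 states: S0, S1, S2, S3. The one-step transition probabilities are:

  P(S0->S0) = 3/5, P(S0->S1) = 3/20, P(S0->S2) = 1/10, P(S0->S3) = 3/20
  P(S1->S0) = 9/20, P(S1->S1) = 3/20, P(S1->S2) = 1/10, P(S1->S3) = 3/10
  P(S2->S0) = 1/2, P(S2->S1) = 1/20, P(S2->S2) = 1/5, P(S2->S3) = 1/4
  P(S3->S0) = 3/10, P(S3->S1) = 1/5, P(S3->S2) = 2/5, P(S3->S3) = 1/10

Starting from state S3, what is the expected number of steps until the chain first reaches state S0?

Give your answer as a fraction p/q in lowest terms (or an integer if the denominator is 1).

Let h_i = expected steps to first reach S0 from state i.
Boundary: h_S0 = 0.
First-step equations for the other states:
  h_S1 = 1 + 9/20*h_S0 + 3/20*h_S1 + 1/10*h_S2 + 3/10*h_S3
  h_S2 = 1 + 1/2*h_S0 + 1/20*h_S1 + 1/5*h_S2 + 1/4*h_S3
  h_S3 = 1 + 3/10*h_S0 + 1/5*h_S1 + 2/5*h_S2 + 1/10*h_S3

Substituting h_S0 = 0 and rearranging gives the linear system (I - Q) h = 1:
  [17/20, -1/10, -3/10] . (h_S1, h_S2, h_S3) = 1
  [-1/20, 4/5, -1/4] . (h_S1, h_S2, h_S3) = 1
  [-1/5, -2/5, 9/10] . (h_S1, h_S2, h_S3) = 1

Solving yields:
  h_S1 = 730/309
  h_S2 = 685/309
  h_S3 = 270/103

Starting state is S3, so the expected hitting time is h_S3 = 270/103.

Answer: 270/103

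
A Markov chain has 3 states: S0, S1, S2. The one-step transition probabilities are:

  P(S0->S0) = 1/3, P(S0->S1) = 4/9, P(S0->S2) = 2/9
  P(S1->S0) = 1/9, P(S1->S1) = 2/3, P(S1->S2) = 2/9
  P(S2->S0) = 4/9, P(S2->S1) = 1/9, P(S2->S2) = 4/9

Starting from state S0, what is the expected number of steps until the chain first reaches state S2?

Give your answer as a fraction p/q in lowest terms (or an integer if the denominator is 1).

Let h_i = expected steps to first reach S2 from state i.
Boundary: h_S2 = 0.
First-step equations for the other states:
  h_S0 = 1 + 1/3*h_S0 + 4/9*h_S1 + 2/9*h_S2
  h_S1 = 1 + 1/9*h_S0 + 2/3*h_S1 + 2/9*h_S2

Substituting h_S2 = 0 and rearranging gives the linear system (I - Q) h = 1:
  [2/3, -4/9] . (h_S0, h_S1) = 1
  [-1/9, 1/3] . (h_S0, h_S1) = 1

Solving yields:
  h_S0 = 9/2
  h_S1 = 9/2

Starting state is S0, so the expected hitting time is h_S0 = 9/2.

Answer: 9/2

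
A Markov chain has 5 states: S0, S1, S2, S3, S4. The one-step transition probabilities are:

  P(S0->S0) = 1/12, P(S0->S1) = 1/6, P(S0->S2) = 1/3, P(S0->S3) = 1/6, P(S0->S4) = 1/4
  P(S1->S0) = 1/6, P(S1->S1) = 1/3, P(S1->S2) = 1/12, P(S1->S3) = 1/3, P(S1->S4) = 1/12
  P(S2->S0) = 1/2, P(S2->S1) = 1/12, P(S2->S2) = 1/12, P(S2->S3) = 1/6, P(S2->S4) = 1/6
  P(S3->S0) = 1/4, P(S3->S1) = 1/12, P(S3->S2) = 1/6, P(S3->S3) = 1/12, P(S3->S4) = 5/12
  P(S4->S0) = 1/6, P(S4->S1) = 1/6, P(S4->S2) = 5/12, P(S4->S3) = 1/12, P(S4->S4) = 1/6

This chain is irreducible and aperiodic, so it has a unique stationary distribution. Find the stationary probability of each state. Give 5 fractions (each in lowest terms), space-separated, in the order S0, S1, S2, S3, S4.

The stationary distribution satisfies pi = pi * P, i.e.:
  pi_S0 = 1/12*pi_S0 + 1/6*pi_S1 + 1/2*pi_S2 + 1/4*pi_S3 + 1/6*pi_S4
  pi_S1 = 1/6*pi_S0 + 1/3*pi_S1 + 1/12*pi_S2 + 1/12*pi_S3 + 1/6*pi_S4
  pi_S2 = 1/3*pi_S0 + 1/12*pi_S1 + 1/12*pi_S2 + 1/6*pi_S3 + 5/12*pi_S4
  pi_S3 = 1/6*pi_S0 + 1/3*pi_S1 + 1/6*pi_S2 + 1/12*pi_S3 + 1/12*pi_S4
  pi_S4 = 1/4*pi_S0 + 1/12*pi_S1 + 1/6*pi_S2 + 5/12*pi_S3 + 1/6*pi_S4
with normalization: pi_S0 + pi_S1 + pi_S2 + pi_S3 + pi_S4 = 1.

Using the first 4 balance equations plus normalization, the linear system A*pi = b is:
  [-11/12, 1/6, 1/2, 1/4, 1/6] . pi = 0
  [1/6, -2/3, 1/12, 1/12, 1/6] . pi = 0
  [1/3, 1/12, -11/12, 1/6, 5/12] . pi = 0
  [1/6, 1/3, 1/6, -11/12, 1/12] . pi = 0
  [1, 1, 1, 1, 1] . pi = 1

Solving yields:
  pi_S0 = 6053/25628
  pi_S1 = 24/149
  pi_S2 = 5819/25628
  pi_S3 = 4157/25628
  pi_S4 = 5471/25628

Verification (pi * P):
  6053/25628*1/12 + 24/149*1/6 + 5819/25628*1/2 + 4157/25628*1/4 + 5471/25628*1/6 = 6053/25628 = pi_S0  (ok)
  6053/25628*1/6 + 24/149*1/3 + 5819/25628*1/12 + 4157/25628*1/12 + 5471/25628*1/6 = 24/149 = pi_S1  (ok)
  6053/25628*1/3 + 24/149*1/12 + 5819/25628*1/12 + 4157/25628*1/6 + 5471/25628*5/12 = 5819/25628 = pi_S2  (ok)
  6053/25628*1/6 + 24/149*1/3 + 5819/25628*1/6 + 4157/25628*1/12 + 5471/25628*1/12 = 4157/25628 = pi_S3  (ok)
  6053/25628*1/4 + 24/149*1/12 + 5819/25628*1/6 + 4157/25628*5/12 + 5471/25628*1/6 = 5471/25628 = pi_S4  (ok)

Answer: 6053/25628 24/149 5819/25628 4157/25628 5471/25628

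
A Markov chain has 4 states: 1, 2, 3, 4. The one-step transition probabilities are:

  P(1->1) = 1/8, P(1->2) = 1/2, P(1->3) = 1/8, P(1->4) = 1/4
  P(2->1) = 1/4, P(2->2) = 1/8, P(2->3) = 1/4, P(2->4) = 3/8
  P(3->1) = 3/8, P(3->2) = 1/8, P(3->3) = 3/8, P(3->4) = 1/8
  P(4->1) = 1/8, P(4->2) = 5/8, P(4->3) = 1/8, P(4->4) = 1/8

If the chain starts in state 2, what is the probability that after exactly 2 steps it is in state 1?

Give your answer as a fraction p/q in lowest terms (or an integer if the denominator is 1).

Answer: 13/64

Derivation:
Computing P^2 by repeated multiplication:
P^1 =
  1: [1/8, 1/2, 1/8, 1/4]
  2: [1/4, 1/8, 1/4, 3/8]
  3: [3/8, 1/8, 3/8, 1/8]
  4: [1/8, 5/8, 1/8, 1/8]
P^2 =
  1: [7/32, 19/64, 7/32, 17/64]
  2: [13/64, 13/32, 13/64, 3/16]
  3: [15/64, 21/64, 15/64, 13/64]
  4: [15/64, 15/64, 15/64, 19/64]

(P^2)[2 -> 1] = 13/64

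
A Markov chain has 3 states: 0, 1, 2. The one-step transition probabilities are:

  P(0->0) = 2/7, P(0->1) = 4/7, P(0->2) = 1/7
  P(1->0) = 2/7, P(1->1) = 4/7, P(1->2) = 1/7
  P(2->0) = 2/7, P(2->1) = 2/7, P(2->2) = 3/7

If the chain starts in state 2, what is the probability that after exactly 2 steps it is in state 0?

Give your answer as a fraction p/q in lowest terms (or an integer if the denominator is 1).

Computing P^2 by repeated multiplication:
P^1 =
  0: [2/7, 4/7, 1/7]
  1: [2/7, 4/7, 1/7]
  2: [2/7, 2/7, 3/7]
P^2 =
  0: [2/7, 26/49, 9/49]
  1: [2/7, 26/49, 9/49]
  2: [2/7, 22/49, 13/49]

(P^2)[2 -> 0] = 2/7

Answer: 2/7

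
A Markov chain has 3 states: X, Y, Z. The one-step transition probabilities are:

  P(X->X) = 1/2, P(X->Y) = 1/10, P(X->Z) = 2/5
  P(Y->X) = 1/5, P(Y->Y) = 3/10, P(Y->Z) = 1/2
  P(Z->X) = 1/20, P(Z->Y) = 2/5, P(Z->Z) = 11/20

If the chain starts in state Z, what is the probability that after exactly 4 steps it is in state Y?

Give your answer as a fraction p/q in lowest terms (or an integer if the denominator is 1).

Computing P^4 by repeated multiplication:
P^1 =
  X: [1/2, 1/10, 2/5]
  Y: [1/5, 3/10, 1/2]
  Z: [1/20, 2/5, 11/20]
P^2 =
  X: [29/100, 6/25, 47/100]
  Y: [37/200, 31/100, 101/200]
  Z: [53/400, 69/200, 209/400]
P^3 =
  X: [433/2000, 289/1000, 989/2000]
  Y: [719/4000, 627/2000, 2027/4000]
  Z: [1291/8000, 1303/4000, 4103/8000]
P^4 =
  X: [7631/40000, 6123/20000, 20123/40000]
  Y: [14233/80000, 12589/40000, 40589/80000]
  Z: [27437/160000, 25521/80000, 81521/160000]

(P^4)[Z -> Y] = 25521/80000

Answer: 25521/80000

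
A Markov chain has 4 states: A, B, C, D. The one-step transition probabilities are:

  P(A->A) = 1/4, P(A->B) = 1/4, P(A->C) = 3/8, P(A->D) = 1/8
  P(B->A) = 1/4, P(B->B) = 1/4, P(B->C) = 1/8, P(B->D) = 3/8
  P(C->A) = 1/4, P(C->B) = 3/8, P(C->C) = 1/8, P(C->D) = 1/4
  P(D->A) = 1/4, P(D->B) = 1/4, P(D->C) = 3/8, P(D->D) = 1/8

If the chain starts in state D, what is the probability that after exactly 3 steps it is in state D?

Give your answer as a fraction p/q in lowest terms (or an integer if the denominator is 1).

Computing P^3 by repeated multiplication:
P^1 =
  A: [1/4, 1/4, 3/8, 1/8]
  B: [1/4, 1/4, 1/8, 3/8]
  C: [1/4, 3/8, 1/8, 1/4]
  D: [1/4, 1/4, 3/8, 1/8]
P^2 =
  A: [1/4, 19/64, 7/32, 15/64]
  B: [1/4, 17/64, 9/32, 13/64]
  C: [1/4, 17/64, 1/4, 15/64]
  D: [1/4, 19/64, 7/32, 15/64]
P^3 =
  A: [1/4, 71/256, 63/256, 29/128]
  B: [1/4, 73/256, 61/256, 29/128]
  C: [1/4, 9/32, 63/256, 57/256]
  D: [1/4, 71/256, 63/256, 29/128]

(P^3)[D -> D] = 29/128

Answer: 29/128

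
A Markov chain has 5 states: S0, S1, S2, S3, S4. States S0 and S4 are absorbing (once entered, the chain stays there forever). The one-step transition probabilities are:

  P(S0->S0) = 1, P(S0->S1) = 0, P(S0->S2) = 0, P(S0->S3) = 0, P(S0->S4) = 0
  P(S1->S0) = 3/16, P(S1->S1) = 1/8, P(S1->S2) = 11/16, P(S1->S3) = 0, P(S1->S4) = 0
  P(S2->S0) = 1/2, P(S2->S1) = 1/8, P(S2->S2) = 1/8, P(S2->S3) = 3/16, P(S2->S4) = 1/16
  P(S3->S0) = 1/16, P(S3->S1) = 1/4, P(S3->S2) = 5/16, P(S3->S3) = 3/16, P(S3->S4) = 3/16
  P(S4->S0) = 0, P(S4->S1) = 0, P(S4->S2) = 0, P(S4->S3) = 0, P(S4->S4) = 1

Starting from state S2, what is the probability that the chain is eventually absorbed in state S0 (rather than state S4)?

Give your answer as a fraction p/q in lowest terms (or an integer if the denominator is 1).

Answer: 403/480

Derivation:
Let a_i = P(absorbed in S0 | start in state i).
Boundary conditions: a_S0 = 1, a_S4 = 0.
For each transient state i, a_i = sum_j P(i->j) * a_j:
  a_S1 = 3/16*a_S0 + 1/8*a_S1 + 11/16*a_S2 + 0*a_S3 + 0*a_S4
  a_S2 = 1/2*a_S0 + 1/8*a_S1 + 1/8*a_S2 + 3/16*a_S3 + 1/16*a_S4
  a_S3 = 1/16*a_S0 + 1/4*a_S1 + 5/16*a_S2 + 3/16*a_S3 + 3/16*a_S4

Substituting a_S0 = 1 and a_S4 = 0, rearrange to (I - Q) a = r where r[i] = P(i -> S0):
  [7/8, -11/16, 0] . (a_S1, a_S2, a_S3) = 3/16
  [-1/8, 7/8, -3/16] . (a_S1, a_S2, a_S3) = 1/2
  [-1/4, -5/16, 13/16] . (a_S1, a_S2, a_S3) = 1/16

Solving yields:
  a_S1 = 839/960
  a_S2 = 403/480
  a_S3 = 107/160

Starting state is S2, so the absorption probability is a_S2 = 403/480.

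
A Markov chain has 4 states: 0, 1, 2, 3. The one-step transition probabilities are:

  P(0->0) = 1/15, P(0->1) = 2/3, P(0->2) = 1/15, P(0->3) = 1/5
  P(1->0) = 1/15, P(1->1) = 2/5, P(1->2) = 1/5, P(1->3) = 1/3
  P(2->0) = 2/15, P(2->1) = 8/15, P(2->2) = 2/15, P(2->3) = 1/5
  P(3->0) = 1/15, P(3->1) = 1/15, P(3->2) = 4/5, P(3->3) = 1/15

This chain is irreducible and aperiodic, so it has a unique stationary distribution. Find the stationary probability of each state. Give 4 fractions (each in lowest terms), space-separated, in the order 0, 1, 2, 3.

The stationary distribution satisfies pi = pi * P, i.e.:
  pi_0 = 1/15*pi_0 + 1/15*pi_1 + 2/15*pi_2 + 1/15*pi_3
  pi_1 = 2/3*pi_0 + 2/5*pi_1 + 8/15*pi_2 + 1/15*pi_3
  pi_2 = 1/15*pi_0 + 1/5*pi_1 + 2/15*pi_2 + 4/5*pi_3
  pi_3 = 1/5*pi_0 + 1/3*pi_1 + 1/5*pi_2 + 1/15*pi_3
with normalization: pi_0 + pi_1 + pi_2 + pi_3 = 1.

Using the first 3 balance equations plus normalization, the linear system A*pi = b is:
  [-14/15, 1/15, 2/15, 1/15] . pi = 0
  [2/3, -3/5, 8/15, 1/15] . pi = 0
  [1/15, 1/5, -13/15, 4/5] . pi = 0
  [1, 1, 1, 1] . pi = 1

Solving yields:
  pi_0 = 212/2443
  pi_1 = 951/2443
  pi_2 = 737/2443
  pi_3 = 543/2443

Verification (pi * P):
  212/2443*1/15 + 951/2443*1/15 + 737/2443*2/15 + 543/2443*1/15 = 212/2443 = pi_0  (ok)
  212/2443*2/3 + 951/2443*2/5 + 737/2443*8/15 + 543/2443*1/15 = 951/2443 = pi_1  (ok)
  212/2443*1/15 + 951/2443*1/5 + 737/2443*2/15 + 543/2443*4/5 = 737/2443 = pi_2  (ok)
  212/2443*1/5 + 951/2443*1/3 + 737/2443*1/5 + 543/2443*1/15 = 543/2443 = pi_3  (ok)

Answer: 212/2443 951/2443 737/2443 543/2443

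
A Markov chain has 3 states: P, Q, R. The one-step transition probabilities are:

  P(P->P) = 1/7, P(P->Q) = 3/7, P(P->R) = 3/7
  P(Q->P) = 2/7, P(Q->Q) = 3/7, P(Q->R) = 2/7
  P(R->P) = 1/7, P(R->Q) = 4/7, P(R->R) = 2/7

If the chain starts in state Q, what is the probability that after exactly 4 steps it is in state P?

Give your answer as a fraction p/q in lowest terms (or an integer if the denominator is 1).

Answer: 506/2401

Derivation:
Computing P^4 by repeated multiplication:
P^1 =
  P: [1/7, 3/7, 3/7]
  Q: [2/7, 3/7, 2/7]
  R: [1/7, 4/7, 2/7]
P^2 =
  P: [10/49, 24/49, 15/49]
  Q: [10/49, 23/49, 16/49]
  R: [11/49, 23/49, 15/49]
P^3 =
  P: [73/343, 162/343, 108/343]
  Q: [72/343, 163/343, 108/343]
  R: [72/343, 162/343, 109/343]
P^4 =
  P: [505/2401, 1137/2401, 759/2401]
  Q: [506/2401, 1137/2401, 758/2401]
  R: [505/2401, 1138/2401, 758/2401]

(P^4)[Q -> P] = 506/2401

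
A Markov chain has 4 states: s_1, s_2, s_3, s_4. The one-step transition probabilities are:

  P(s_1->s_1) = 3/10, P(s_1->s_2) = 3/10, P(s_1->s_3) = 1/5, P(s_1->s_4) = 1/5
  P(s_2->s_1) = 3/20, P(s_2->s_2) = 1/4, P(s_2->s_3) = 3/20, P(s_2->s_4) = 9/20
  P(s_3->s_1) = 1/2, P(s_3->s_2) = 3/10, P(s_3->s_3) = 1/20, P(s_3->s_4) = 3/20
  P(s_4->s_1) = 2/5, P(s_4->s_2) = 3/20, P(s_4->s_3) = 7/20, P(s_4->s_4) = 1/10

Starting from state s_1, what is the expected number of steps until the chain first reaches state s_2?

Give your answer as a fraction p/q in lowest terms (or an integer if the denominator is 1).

Answer: 1018/279

Derivation:
Let h_i = expected steps to first reach s_2 from state i.
Boundary: h_s_2 = 0.
First-step equations for the other states:
  h_s_1 = 1 + 3/10*h_s_1 + 3/10*h_s_2 + 1/5*h_s_3 + 1/5*h_s_4
  h_s_3 = 1 + 1/2*h_s_1 + 3/10*h_s_2 + 1/20*h_s_3 + 3/20*h_s_4
  h_s_4 = 1 + 2/5*h_s_1 + 3/20*h_s_2 + 7/20*h_s_3 + 1/10*h_s_4

Substituting h_s_2 = 0 and rearranging gives the linear system (I - Q) h = 1:
  [7/10, -1/5, -1/5] . (h_s_1, h_s_3, h_s_4) = 1
  [-1/2, 19/20, -3/20] . (h_s_1, h_s_3, h_s_4) = 1
  [-2/5, -7/20, 9/10] . (h_s_1, h_s_3, h_s_4) = 1

Solving yields:
  h_s_1 = 1018/279
  h_s_3 = 1012/279
  h_s_4 = 1156/279

Starting state is s_1, so the expected hitting time is h_s_1 = 1018/279.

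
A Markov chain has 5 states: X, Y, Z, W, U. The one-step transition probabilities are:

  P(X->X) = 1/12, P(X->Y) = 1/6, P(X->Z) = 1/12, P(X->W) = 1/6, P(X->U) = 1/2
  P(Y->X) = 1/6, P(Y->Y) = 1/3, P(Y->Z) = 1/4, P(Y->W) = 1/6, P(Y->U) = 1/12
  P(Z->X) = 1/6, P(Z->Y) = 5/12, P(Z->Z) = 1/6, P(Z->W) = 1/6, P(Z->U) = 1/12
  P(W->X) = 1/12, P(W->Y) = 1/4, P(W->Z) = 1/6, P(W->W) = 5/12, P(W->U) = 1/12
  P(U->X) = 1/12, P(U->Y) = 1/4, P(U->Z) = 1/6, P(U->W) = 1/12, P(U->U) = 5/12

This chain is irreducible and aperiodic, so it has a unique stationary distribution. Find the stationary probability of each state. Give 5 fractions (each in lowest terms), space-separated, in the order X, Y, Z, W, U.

Answer: 15/122 467/1586 287/1586 195/976 197/976

Derivation:
The stationary distribution satisfies pi = pi * P, i.e.:
  pi_X = 1/12*pi_X + 1/6*pi_Y + 1/6*pi_Z + 1/12*pi_W + 1/12*pi_U
  pi_Y = 1/6*pi_X + 1/3*pi_Y + 5/12*pi_Z + 1/4*pi_W + 1/4*pi_U
  pi_Z = 1/12*pi_X + 1/4*pi_Y + 1/6*pi_Z + 1/6*pi_W + 1/6*pi_U
  pi_W = 1/6*pi_X + 1/6*pi_Y + 1/6*pi_Z + 5/12*pi_W + 1/12*pi_U
  pi_U = 1/2*pi_X + 1/12*pi_Y + 1/12*pi_Z + 1/12*pi_W + 5/12*pi_U
with normalization: pi_X + pi_Y + pi_Z + pi_W + pi_U = 1.

Using the first 4 balance equations plus normalization, the linear system A*pi = b is:
  [-11/12, 1/6, 1/6, 1/12, 1/12] . pi = 0
  [1/6, -2/3, 5/12, 1/4, 1/4] . pi = 0
  [1/12, 1/4, -5/6, 1/6, 1/6] . pi = 0
  [1/6, 1/6, 1/6, -7/12, 1/12] . pi = 0
  [1, 1, 1, 1, 1] . pi = 1

Solving yields:
  pi_X = 15/122
  pi_Y = 467/1586
  pi_Z = 287/1586
  pi_W = 195/976
  pi_U = 197/976

Verification (pi * P):
  15/122*1/12 + 467/1586*1/6 + 287/1586*1/6 + 195/976*1/12 + 197/976*1/12 = 15/122 = pi_X  (ok)
  15/122*1/6 + 467/1586*1/3 + 287/1586*5/12 + 195/976*1/4 + 197/976*1/4 = 467/1586 = pi_Y  (ok)
  15/122*1/12 + 467/1586*1/4 + 287/1586*1/6 + 195/976*1/6 + 197/976*1/6 = 287/1586 = pi_Z  (ok)
  15/122*1/6 + 467/1586*1/6 + 287/1586*1/6 + 195/976*5/12 + 197/976*1/12 = 195/976 = pi_W  (ok)
  15/122*1/2 + 467/1586*1/12 + 287/1586*1/12 + 195/976*1/12 + 197/976*5/12 = 197/976 = pi_U  (ok)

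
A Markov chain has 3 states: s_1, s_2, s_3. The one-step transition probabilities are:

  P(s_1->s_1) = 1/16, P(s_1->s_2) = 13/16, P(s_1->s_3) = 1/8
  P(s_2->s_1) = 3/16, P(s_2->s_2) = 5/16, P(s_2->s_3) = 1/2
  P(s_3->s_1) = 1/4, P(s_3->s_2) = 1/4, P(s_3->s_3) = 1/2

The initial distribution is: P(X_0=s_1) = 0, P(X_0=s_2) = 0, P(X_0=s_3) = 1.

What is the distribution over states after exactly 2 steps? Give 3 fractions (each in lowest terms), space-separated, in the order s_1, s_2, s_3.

Answer: 3/16 13/32 13/32

Derivation:
Propagating the distribution step by step (d_{t+1} = d_t * P):
d_0 = (s_1=0, s_2=0, s_3=1)
  d_1[s_1] = 0*1/16 + 0*3/16 + 1*1/4 = 1/4
  d_1[s_2] = 0*13/16 + 0*5/16 + 1*1/4 = 1/4
  d_1[s_3] = 0*1/8 + 0*1/2 + 1*1/2 = 1/2
d_1 = (s_1=1/4, s_2=1/4, s_3=1/2)
  d_2[s_1] = 1/4*1/16 + 1/4*3/16 + 1/2*1/4 = 3/16
  d_2[s_2] = 1/4*13/16 + 1/4*5/16 + 1/2*1/4 = 13/32
  d_2[s_3] = 1/4*1/8 + 1/4*1/2 + 1/2*1/2 = 13/32
d_2 = (s_1=3/16, s_2=13/32, s_3=13/32)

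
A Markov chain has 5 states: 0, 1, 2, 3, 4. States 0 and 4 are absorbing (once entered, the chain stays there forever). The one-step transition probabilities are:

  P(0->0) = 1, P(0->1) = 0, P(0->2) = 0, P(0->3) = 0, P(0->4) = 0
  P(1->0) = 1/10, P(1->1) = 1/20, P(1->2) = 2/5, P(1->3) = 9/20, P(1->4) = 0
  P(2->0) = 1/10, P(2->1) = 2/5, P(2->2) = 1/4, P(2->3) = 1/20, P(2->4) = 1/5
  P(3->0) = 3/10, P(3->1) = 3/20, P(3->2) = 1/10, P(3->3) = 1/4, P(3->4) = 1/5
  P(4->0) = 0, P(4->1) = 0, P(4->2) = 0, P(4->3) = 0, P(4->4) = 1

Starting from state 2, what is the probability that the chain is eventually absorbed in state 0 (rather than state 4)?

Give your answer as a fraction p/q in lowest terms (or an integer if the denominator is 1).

Answer: 327/676

Derivation:
Let a_i = P(absorbed in 0 | start in state i).
Boundary conditions: a_0 = 1, a_4 = 0.
For each transient state i, a_i = sum_j P(i->j) * a_j:
  a_1 = 1/10*a_0 + 1/20*a_1 + 2/5*a_2 + 9/20*a_3 + 0*a_4
  a_2 = 1/10*a_0 + 2/5*a_1 + 1/4*a_2 + 1/20*a_3 + 1/5*a_4
  a_3 = 3/10*a_0 + 3/20*a_1 + 1/10*a_2 + 1/4*a_3 + 1/5*a_4

Substituting a_0 = 1 and a_4 = 0, rearrange to (I - Q) a = r where r[i] = P(i -> 0):
  [19/20, -2/5, -9/20] . (a_1, a_2, a_3) = 1/10
  [-2/5, 3/4, -1/20] . (a_1, a_2, a_3) = 1/10
  [-3/20, -1/10, 3/4] . (a_1, a_2, a_3) = 3/10

Solving yields:
  a_1 = 395/676
  a_2 = 327/676
  a_3 = 393/676

Starting state is 2, so the absorption probability is a_2 = 327/676.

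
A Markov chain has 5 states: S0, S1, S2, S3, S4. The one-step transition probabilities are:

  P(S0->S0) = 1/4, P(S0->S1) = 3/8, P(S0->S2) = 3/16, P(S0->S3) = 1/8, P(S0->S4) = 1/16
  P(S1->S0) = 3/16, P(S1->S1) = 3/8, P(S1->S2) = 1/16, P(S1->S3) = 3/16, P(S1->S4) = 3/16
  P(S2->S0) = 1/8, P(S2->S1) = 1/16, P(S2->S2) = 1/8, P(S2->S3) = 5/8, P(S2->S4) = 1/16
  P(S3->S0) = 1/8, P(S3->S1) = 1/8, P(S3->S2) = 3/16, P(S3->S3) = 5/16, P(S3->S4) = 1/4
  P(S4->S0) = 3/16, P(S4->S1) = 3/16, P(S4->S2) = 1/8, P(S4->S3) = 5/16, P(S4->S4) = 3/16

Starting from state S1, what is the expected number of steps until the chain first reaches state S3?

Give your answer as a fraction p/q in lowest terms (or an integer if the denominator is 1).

Answer: 732/175

Derivation:
Let h_i = expected steps to first reach S3 from state i.
Boundary: h_S3 = 0.
First-step equations for the other states:
  h_S0 = 1 + 1/4*h_S0 + 3/8*h_S1 + 3/16*h_S2 + 1/8*h_S3 + 1/16*h_S4
  h_S1 = 1 + 3/16*h_S0 + 3/8*h_S1 + 1/16*h_S2 + 3/16*h_S3 + 3/16*h_S4
  h_S2 = 1 + 1/8*h_S0 + 1/16*h_S1 + 1/8*h_S2 + 5/8*h_S3 + 1/16*h_S4
  h_S4 = 1 + 3/16*h_S0 + 3/16*h_S1 + 1/8*h_S2 + 5/16*h_S3 + 3/16*h_S4

Substituting h_S3 = 0 and rearranging gives the linear system (I - Q) h = 1:
  [3/4, -3/8, -3/16, -1/16] . (h_S0, h_S1, h_S2, h_S4) = 1
  [-3/16, 5/8, -1/16, -3/16] . (h_S0, h_S1, h_S2, h_S4) = 1
  [-1/8, -1/16, 7/8, -1/16] . (h_S0, h_S1, h_S2, h_S4) = 1
  [-3/16, -3/16, -1/8, 13/16] . (h_S0, h_S1, h_S2, h_S4) = 1

Solving yields:
  h_S0 = 752/175
  h_S1 = 732/175
  h_S2 = 404/175
  h_S4 = 124/35

Starting state is S1, so the expected hitting time is h_S1 = 732/175.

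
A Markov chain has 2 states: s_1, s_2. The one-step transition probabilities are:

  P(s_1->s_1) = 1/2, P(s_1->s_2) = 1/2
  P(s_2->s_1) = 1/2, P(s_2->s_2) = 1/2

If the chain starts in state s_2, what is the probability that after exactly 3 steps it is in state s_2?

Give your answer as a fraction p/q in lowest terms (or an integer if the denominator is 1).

Computing P^3 by repeated multiplication:
P^1 =
  s_1: [1/2, 1/2]
  s_2: [1/2, 1/2]
P^2 =
  s_1: [1/2, 1/2]
  s_2: [1/2, 1/2]
P^3 =
  s_1: [1/2, 1/2]
  s_2: [1/2, 1/2]

(P^3)[s_2 -> s_2] = 1/2

Answer: 1/2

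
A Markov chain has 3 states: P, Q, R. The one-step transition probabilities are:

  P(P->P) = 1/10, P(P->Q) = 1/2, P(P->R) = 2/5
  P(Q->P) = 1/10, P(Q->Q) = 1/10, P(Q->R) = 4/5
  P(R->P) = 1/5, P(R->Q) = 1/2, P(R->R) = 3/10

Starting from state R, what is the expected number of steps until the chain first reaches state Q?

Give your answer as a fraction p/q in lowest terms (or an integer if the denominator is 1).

Let h_i = expected steps to first reach Q from state i.
Boundary: h_Q = 0.
First-step equations for the other states:
  h_P = 1 + 1/10*h_P + 1/2*h_Q + 2/5*h_R
  h_R = 1 + 1/5*h_P + 1/2*h_Q + 3/10*h_R

Substituting h_Q = 0 and rearranging gives the linear system (I - Q) h = 1:
  [9/10, -2/5] . (h_P, h_R) = 1
  [-1/5, 7/10] . (h_P, h_R) = 1

Solving yields:
  h_P = 2
  h_R = 2

Starting state is R, so the expected hitting time is h_R = 2.

Answer: 2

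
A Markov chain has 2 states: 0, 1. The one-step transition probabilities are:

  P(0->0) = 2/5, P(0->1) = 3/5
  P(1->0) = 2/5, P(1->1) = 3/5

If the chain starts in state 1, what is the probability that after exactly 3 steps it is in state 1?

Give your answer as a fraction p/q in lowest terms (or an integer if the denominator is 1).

Answer: 3/5

Derivation:
Computing P^3 by repeated multiplication:
P^1 =
  0: [2/5, 3/5]
  1: [2/5, 3/5]
P^2 =
  0: [2/5, 3/5]
  1: [2/5, 3/5]
P^3 =
  0: [2/5, 3/5]
  1: [2/5, 3/5]

(P^3)[1 -> 1] = 3/5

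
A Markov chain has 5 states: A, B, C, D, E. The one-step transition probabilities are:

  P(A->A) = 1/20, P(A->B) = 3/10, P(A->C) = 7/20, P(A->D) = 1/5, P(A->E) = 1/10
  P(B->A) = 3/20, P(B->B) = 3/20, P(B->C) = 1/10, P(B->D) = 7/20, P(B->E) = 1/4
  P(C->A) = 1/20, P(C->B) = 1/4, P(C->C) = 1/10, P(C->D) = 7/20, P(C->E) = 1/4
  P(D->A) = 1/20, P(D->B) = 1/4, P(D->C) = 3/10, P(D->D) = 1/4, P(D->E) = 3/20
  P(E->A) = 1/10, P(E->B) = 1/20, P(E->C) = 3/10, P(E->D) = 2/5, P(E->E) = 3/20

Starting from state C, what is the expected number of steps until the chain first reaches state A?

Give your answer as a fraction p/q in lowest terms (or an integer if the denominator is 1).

Let h_i = expected steps to first reach A from state i.
Boundary: h_A = 0.
First-step equations for the other states:
  h_B = 1 + 3/20*h_A + 3/20*h_B + 1/10*h_C + 7/20*h_D + 1/4*h_E
  h_C = 1 + 1/20*h_A + 1/4*h_B + 1/10*h_C + 7/20*h_D + 1/4*h_E
  h_D = 1 + 1/20*h_A + 1/4*h_B + 3/10*h_C + 1/4*h_D + 3/20*h_E
  h_E = 1 + 1/10*h_A + 1/20*h_B + 3/10*h_C + 2/5*h_D + 3/20*h_E

Substituting h_A = 0 and rearranging gives the linear system (I - Q) h = 1:
  [17/20, -1/10, -7/20, -1/4] . (h_B, h_C, h_D, h_E) = 1
  [-1/4, 9/10, -7/20, -1/4] . (h_B, h_C, h_D, h_E) = 1
  [-1/4, -3/10, 3/4, -3/20] . (h_B, h_C, h_D, h_E) = 1
  [-1/20, -3/10, -2/5, 17/20] . (h_B, h_C, h_D, h_E) = 1

Solving yields:
  h_B = 2025/176
  h_C = 405/32
  h_D = 1675/132
  h_E = 295/24

Starting state is C, so the expected hitting time is h_C = 405/32.

Answer: 405/32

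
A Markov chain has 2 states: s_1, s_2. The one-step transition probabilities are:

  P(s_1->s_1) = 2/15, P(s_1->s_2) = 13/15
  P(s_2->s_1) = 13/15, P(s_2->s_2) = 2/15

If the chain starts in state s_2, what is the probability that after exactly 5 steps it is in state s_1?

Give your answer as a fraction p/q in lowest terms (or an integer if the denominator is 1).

Computing P^5 by repeated multiplication:
P^1 =
  s_1: [2/15, 13/15]
  s_2: [13/15, 2/15]
P^2 =
  s_1: [173/225, 52/225]
  s_2: [52/225, 173/225]
P^3 =
  s_1: [1022/3375, 2353/3375]
  s_2: [2353/3375, 1022/3375]
P^4 =
  s_1: [32633/50625, 17992/50625]
  s_2: [17992/50625, 32633/50625]
P^5 =
  s_1: [299162/759375, 460213/759375]
  s_2: [460213/759375, 299162/759375]

(P^5)[s_2 -> s_1] = 460213/759375

Answer: 460213/759375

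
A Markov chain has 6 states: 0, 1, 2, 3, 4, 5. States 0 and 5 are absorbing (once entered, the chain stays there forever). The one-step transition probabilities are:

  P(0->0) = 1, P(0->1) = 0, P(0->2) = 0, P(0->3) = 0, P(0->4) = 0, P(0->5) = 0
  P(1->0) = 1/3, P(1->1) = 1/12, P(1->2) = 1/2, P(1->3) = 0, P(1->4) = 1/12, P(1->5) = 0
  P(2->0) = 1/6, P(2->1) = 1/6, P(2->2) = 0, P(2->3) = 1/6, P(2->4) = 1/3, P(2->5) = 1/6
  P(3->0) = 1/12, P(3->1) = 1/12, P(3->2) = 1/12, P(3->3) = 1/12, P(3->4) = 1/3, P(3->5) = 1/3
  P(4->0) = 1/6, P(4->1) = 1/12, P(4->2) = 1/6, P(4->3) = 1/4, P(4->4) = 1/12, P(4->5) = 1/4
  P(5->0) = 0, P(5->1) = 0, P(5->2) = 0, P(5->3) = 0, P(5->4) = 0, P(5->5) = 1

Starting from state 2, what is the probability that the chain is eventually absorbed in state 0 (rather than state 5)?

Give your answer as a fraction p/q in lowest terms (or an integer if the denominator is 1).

Let a_i = P(absorbed in 0 | start in state i).
Boundary conditions: a_0 = 1, a_5 = 0.
For each transient state i, a_i = sum_j P(i->j) * a_j:
  a_1 = 1/3*a_0 + 1/12*a_1 + 1/2*a_2 + 0*a_3 + 1/12*a_4 + 0*a_5
  a_2 = 1/6*a_0 + 1/6*a_1 + 0*a_2 + 1/6*a_3 + 1/3*a_4 + 1/6*a_5
  a_3 = 1/12*a_0 + 1/12*a_1 + 1/12*a_2 + 1/12*a_3 + 1/3*a_4 + 1/3*a_5
  a_4 = 1/6*a_0 + 1/12*a_1 + 1/6*a_2 + 1/4*a_3 + 1/12*a_4 + 1/4*a_5

Substituting a_0 = 1 and a_5 = 0, rearrange to (I - Q) a = r where r[i] = P(i -> 0):
  [11/12, -1/2, 0, -1/12] . (a_1, a_2, a_3, a_4) = 1/3
  [-1/6, 1, -1/6, -1/3] . (a_1, a_2, a_3, a_4) = 1/6
  [-1/12, -1/12, 11/12, -1/3] . (a_1, a_2, a_3, a_4) = 1/12
  [-1/12, -1/6, -1/4, 11/12] . (a_1, a_2, a_3, a_4) = 1/6

Solving yields:
  a_1 = 3583/5413
  a_2 = 2578/5413
  a_3 = 1886/5413
  a_4 = 2293/5413

Starting state is 2, so the absorption probability is a_2 = 2578/5413.

Answer: 2578/5413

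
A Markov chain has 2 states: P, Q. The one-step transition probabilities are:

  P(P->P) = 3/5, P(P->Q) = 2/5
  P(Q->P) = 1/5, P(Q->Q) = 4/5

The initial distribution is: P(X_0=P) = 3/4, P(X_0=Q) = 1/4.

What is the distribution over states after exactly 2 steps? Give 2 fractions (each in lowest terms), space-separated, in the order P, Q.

Propagating the distribution step by step (d_{t+1} = d_t * P):
d_0 = (P=3/4, Q=1/4)
  d_1[P] = 3/4*3/5 + 1/4*1/5 = 1/2
  d_1[Q] = 3/4*2/5 + 1/4*4/5 = 1/2
d_1 = (P=1/2, Q=1/2)
  d_2[P] = 1/2*3/5 + 1/2*1/5 = 2/5
  d_2[Q] = 1/2*2/5 + 1/2*4/5 = 3/5
d_2 = (P=2/5, Q=3/5)

Answer: 2/5 3/5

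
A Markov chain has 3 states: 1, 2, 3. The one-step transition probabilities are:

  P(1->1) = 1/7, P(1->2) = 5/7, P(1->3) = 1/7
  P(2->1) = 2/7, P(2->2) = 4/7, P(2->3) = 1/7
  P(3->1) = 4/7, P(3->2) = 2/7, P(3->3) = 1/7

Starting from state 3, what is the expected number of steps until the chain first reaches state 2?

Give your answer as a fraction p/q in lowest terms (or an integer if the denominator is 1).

Let h_i = expected steps to first reach 2 from state i.
Boundary: h_2 = 0.
First-step equations for the other states:
  h_1 = 1 + 1/7*h_1 + 5/7*h_2 + 1/7*h_3
  h_3 = 1 + 4/7*h_1 + 2/7*h_2 + 1/7*h_3

Substituting h_2 = 0 and rearranging gives the linear system (I - Q) h = 1:
  [6/7, -1/7] . (h_1, h_3) = 1
  [-4/7, 6/7] . (h_1, h_3) = 1

Solving yields:
  h_1 = 49/32
  h_3 = 35/16

Starting state is 3, so the expected hitting time is h_3 = 35/16.

Answer: 35/16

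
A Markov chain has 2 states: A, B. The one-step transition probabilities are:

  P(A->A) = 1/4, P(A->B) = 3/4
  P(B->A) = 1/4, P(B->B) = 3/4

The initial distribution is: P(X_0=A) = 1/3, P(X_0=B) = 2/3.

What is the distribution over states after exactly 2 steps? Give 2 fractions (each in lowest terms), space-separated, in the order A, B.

Propagating the distribution step by step (d_{t+1} = d_t * P):
d_0 = (A=1/3, B=2/3)
  d_1[A] = 1/3*1/4 + 2/3*1/4 = 1/4
  d_1[B] = 1/3*3/4 + 2/3*3/4 = 3/4
d_1 = (A=1/4, B=3/4)
  d_2[A] = 1/4*1/4 + 3/4*1/4 = 1/4
  d_2[B] = 1/4*3/4 + 3/4*3/4 = 3/4
d_2 = (A=1/4, B=3/4)

Answer: 1/4 3/4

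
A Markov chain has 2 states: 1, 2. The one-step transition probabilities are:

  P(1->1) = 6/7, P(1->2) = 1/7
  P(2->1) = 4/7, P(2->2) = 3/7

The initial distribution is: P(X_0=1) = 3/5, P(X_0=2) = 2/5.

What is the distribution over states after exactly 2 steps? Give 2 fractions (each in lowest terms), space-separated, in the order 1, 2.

Propagating the distribution step by step (d_{t+1} = d_t * P):
d_0 = (1=3/5, 2=2/5)
  d_1[1] = 3/5*6/7 + 2/5*4/7 = 26/35
  d_1[2] = 3/5*1/7 + 2/5*3/7 = 9/35
d_1 = (1=26/35, 2=9/35)
  d_2[1] = 26/35*6/7 + 9/35*4/7 = 192/245
  d_2[2] = 26/35*1/7 + 9/35*3/7 = 53/245
d_2 = (1=192/245, 2=53/245)

Answer: 192/245 53/245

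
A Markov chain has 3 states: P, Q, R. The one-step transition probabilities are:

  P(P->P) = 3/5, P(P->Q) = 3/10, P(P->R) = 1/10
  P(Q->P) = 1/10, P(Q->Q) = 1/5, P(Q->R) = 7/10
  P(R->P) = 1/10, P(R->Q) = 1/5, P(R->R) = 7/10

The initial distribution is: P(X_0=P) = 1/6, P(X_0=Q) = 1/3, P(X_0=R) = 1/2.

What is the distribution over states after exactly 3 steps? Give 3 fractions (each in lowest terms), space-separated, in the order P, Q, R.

Propagating the distribution step by step (d_{t+1} = d_t * P):
d_0 = (P=1/6, Q=1/3, R=1/2)
  d_1[P] = 1/6*3/5 + 1/3*1/10 + 1/2*1/10 = 11/60
  d_1[Q] = 1/6*3/10 + 1/3*1/5 + 1/2*1/5 = 13/60
  d_1[R] = 1/6*1/10 + 1/3*7/10 + 1/2*7/10 = 3/5
d_1 = (P=11/60, Q=13/60, R=3/5)
  d_2[P] = 11/60*3/5 + 13/60*1/10 + 3/5*1/10 = 23/120
  d_2[Q] = 11/60*3/10 + 13/60*1/5 + 3/5*1/5 = 131/600
  d_2[R] = 11/60*1/10 + 13/60*7/10 + 3/5*7/10 = 59/100
d_2 = (P=23/120, Q=131/600, R=59/100)
  d_3[P] = 23/120*3/5 + 131/600*1/10 + 59/100*1/10 = 47/240
  d_3[Q] = 23/120*3/10 + 131/600*1/5 + 59/100*1/5 = 263/1200
  d_3[R] = 23/120*1/10 + 131/600*7/10 + 59/100*7/10 = 117/200
d_3 = (P=47/240, Q=263/1200, R=117/200)

Answer: 47/240 263/1200 117/200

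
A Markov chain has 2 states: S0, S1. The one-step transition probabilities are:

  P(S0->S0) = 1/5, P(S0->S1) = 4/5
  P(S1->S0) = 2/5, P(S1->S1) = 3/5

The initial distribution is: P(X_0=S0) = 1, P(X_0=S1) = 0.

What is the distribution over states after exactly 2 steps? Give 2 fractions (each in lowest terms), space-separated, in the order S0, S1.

Answer: 9/25 16/25

Derivation:
Propagating the distribution step by step (d_{t+1} = d_t * P):
d_0 = (S0=1, S1=0)
  d_1[S0] = 1*1/5 + 0*2/5 = 1/5
  d_1[S1] = 1*4/5 + 0*3/5 = 4/5
d_1 = (S0=1/5, S1=4/5)
  d_2[S0] = 1/5*1/5 + 4/5*2/5 = 9/25
  d_2[S1] = 1/5*4/5 + 4/5*3/5 = 16/25
d_2 = (S0=9/25, S1=16/25)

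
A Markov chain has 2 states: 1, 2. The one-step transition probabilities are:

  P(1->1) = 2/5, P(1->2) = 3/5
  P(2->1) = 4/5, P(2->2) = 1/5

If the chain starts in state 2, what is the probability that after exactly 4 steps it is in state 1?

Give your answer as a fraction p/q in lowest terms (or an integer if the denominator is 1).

Computing P^4 by repeated multiplication:
P^1 =
  1: [2/5, 3/5]
  2: [4/5, 1/5]
P^2 =
  1: [16/25, 9/25]
  2: [12/25, 13/25]
P^3 =
  1: [68/125, 57/125]
  2: [76/125, 49/125]
P^4 =
  1: [364/625, 261/625]
  2: [348/625, 277/625]

(P^4)[2 -> 1] = 348/625

Answer: 348/625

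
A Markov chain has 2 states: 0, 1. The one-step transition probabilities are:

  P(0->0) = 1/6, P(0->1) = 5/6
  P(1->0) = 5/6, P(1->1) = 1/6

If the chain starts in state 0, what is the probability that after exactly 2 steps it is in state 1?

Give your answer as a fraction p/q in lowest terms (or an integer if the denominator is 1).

Answer: 5/18

Derivation:
Computing P^2 by repeated multiplication:
P^1 =
  0: [1/6, 5/6]
  1: [5/6, 1/6]
P^2 =
  0: [13/18, 5/18]
  1: [5/18, 13/18]

(P^2)[0 -> 1] = 5/18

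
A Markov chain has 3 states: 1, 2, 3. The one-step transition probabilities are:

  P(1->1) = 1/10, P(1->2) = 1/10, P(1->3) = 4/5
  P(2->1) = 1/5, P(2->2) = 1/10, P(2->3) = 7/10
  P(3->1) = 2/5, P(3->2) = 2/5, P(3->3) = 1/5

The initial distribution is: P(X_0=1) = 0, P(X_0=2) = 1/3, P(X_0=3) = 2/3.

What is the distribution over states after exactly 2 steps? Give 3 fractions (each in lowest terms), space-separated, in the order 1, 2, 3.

Propagating the distribution step by step (d_{t+1} = d_t * P):
d_0 = (1=0, 2=1/3, 3=2/3)
  d_1[1] = 0*1/10 + 1/3*1/5 + 2/3*2/5 = 1/3
  d_1[2] = 0*1/10 + 1/3*1/10 + 2/3*2/5 = 3/10
  d_1[3] = 0*4/5 + 1/3*7/10 + 2/3*1/5 = 11/30
d_1 = (1=1/3, 2=3/10, 3=11/30)
  d_2[1] = 1/3*1/10 + 3/10*1/5 + 11/30*2/5 = 6/25
  d_2[2] = 1/3*1/10 + 3/10*1/10 + 11/30*2/5 = 21/100
  d_2[3] = 1/3*4/5 + 3/10*7/10 + 11/30*1/5 = 11/20
d_2 = (1=6/25, 2=21/100, 3=11/20)

Answer: 6/25 21/100 11/20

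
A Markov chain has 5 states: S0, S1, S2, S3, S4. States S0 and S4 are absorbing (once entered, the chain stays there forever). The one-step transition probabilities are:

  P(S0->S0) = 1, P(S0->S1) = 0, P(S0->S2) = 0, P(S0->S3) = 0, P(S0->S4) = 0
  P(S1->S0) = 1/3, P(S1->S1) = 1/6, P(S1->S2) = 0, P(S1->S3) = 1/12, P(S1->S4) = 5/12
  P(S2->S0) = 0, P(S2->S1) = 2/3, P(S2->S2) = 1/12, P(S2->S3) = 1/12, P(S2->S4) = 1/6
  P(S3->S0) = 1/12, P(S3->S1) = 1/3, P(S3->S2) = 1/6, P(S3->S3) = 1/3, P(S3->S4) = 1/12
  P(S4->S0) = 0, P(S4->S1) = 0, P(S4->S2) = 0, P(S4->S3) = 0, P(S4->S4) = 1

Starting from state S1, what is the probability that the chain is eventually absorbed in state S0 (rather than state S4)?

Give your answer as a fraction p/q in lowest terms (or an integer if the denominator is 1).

Answer: 71/160

Derivation:
Let a_i = P(absorbed in S0 | start in state i).
Boundary conditions: a_S0 = 1, a_S4 = 0.
For each transient state i, a_i = sum_j P(i->j) * a_j:
  a_S1 = 1/3*a_S0 + 1/6*a_S1 + 0*a_S2 + 1/12*a_S3 + 5/12*a_S4
  a_S2 = 0*a_S0 + 2/3*a_S1 + 1/12*a_S2 + 1/12*a_S3 + 1/6*a_S4
  a_S3 = 1/12*a_S0 + 1/3*a_S1 + 1/6*a_S2 + 1/3*a_S3 + 1/12*a_S4

Substituting a_S0 = 1 and a_S4 = 0, rearrange to (I - Q) a = r where r[i] = P(i -> S0):
  [5/6, 0, -1/12] . (a_S1, a_S2, a_S3) = 1/3
  [-2/3, 11/12, -1/12] . (a_S1, a_S2, a_S3) = 0
  [-1/3, -1/6, 2/3] . (a_S1, a_S2, a_S3) = 1/12

Solving yields:
  a_S1 = 71/160
  a_S2 = 29/80
  a_S3 = 7/16

Starting state is S1, so the absorption probability is a_S1 = 71/160.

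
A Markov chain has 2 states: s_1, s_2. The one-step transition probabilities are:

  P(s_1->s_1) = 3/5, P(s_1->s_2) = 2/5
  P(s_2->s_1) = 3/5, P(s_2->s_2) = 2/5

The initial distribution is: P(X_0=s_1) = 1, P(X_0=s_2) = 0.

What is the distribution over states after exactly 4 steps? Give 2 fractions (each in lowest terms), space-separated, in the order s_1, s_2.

Answer: 3/5 2/5

Derivation:
Propagating the distribution step by step (d_{t+1} = d_t * P):
d_0 = (s_1=1, s_2=0)
  d_1[s_1] = 1*3/5 + 0*3/5 = 3/5
  d_1[s_2] = 1*2/5 + 0*2/5 = 2/5
d_1 = (s_1=3/5, s_2=2/5)
  d_2[s_1] = 3/5*3/5 + 2/5*3/5 = 3/5
  d_2[s_2] = 3/5*2/5 + 2/5*2/5 = 2/5
d_2 = (s_1=3/5, s_2=2/5)
  d_3[s_1] = 3/5*3/5 + 2/5*3/5 = 3/5
  d_3[s_2] = 3/5*2/5 + 2/5*2/5 = 2/5
d_3 = (s_1=3/5, s_2=2/5)
  d_4[s_1] = 3/5*3/5 + 2/5*3/5 = 3/5
  d_4[s_2] = 3/5*2/5 + 2/5*2/5 = 2/5
d_4 = (s_1=3/5, s_2=2/5)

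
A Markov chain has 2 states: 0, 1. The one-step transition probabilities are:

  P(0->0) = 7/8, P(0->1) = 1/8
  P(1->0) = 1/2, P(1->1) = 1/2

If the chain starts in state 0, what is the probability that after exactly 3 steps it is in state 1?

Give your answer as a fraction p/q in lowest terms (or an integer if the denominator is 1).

Answer: 97/512

Derivation:
Computing P^3 by repeated multiplication:
P^1 =
  0: [7/8, 1/8]
  1: [1/2, 1/2]
P^2 =
  0: [53/64, 11/64]
  1: [11/16, 5/16]
P^3 =
  0: [415/512, 97/512]
  1: [97/128, 31/128]

(P^3)[0 -> 1] = 97/512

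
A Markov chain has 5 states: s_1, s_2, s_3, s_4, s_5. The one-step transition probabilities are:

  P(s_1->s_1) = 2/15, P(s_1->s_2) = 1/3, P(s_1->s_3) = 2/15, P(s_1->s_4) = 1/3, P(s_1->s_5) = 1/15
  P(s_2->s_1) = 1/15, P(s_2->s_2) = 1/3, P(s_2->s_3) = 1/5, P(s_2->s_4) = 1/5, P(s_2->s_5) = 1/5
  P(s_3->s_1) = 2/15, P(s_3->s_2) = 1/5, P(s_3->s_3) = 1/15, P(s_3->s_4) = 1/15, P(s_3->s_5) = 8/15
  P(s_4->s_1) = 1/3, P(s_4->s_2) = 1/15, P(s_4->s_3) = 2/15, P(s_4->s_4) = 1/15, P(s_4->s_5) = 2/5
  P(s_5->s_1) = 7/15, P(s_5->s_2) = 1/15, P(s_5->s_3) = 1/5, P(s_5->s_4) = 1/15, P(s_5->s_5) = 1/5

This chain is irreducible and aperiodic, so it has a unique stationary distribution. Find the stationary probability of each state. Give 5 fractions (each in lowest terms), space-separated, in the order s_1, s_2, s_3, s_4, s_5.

Answer: 14729/62747 12811/62747 9629/62747 9819/62747 927/3691

Derivation:
The stationary distribution satisfies pi = pi * P, i.e.:
  pi_s_1 = 2/15*pi_s_1 + 1/15*pi_s_2 + 2/15*pi_s_3 + 1/3*pi_s_4 + 7/15*pi_s_5
  pi_s_2 = 1/3*pi_s_1 + 1/3*pi_s_2 + 1/5*pi_s_3 + 1/15*pi_s_4 + 1/15*pi_s_5
  pi_s_3 = 2/15*pi_s_1 + 1/5*pi_s_2 + 1/15*pi_s_3 + 2/15*pi_s_4 + 1/5*pi_s_5
  pi_s_4 = 1/3*pi_s_1 + 1/5*pi_s_2 + 1/15*pi_s_3 + 1/15*pi_s_4 + 1/15*pi_s_5
  pi_s_5 = 1/15*pi_s_1 + 1/5*pi_s_2 + 8/15*pi_s_3 + 2/5*pi_s_4 + 1/5*pi_s_5
with normalization: pi_s_1 + pi_s_2 + pi_s_3 + pi_s_4 + pi_s_5 = 1.

Using the first 4 balance equations plus normalization, the linear system A*pi = b is:
  [-13/15, 1/15, 2/15, 1/3, 7/15] . pi = 0
  [1/3, -2/3, 1/5, 1/15, 1/15] . pi = 0
  [2/15, 1/5, -14/15, 2/15, 1/5] . pi = 0
  [1/3, 1/5, 1/15, -14/15, 1/15] . pi = 0
  [1, 1, 1, 1, 1] . pi = 1

Solving yields:
  pi_s_1 = 14729/62747
  pi_s_2 = 12811/62747
  pi_s_3 = 9629/62747
  pi_s_4 = 9819/62747
  pi_s_5 = 927/3691

Verification (pi * P):
  14729/62747*2/15 + 12811/62747*1/15 + 9629/62747*2/15 + 9819/62747*1/3 + 927/3691*7/15 = 14729/62747 = pi_s_1  (ok)
  14729/62747*1/3 + 12811/62747*1/3 + 9629/62747*1/5 + 9819/62747*1/15 + 927/3691*1/15 = 12811/62747 = pi_s_2  (ok)
  14729/62747*2/15 + 12811/62747*1/5 + 9629/62747*1/15 + 9819/62747*2/15 + 927/3691*1/5 = 9629/62747 = pi_s_3  (ok)
  14729/62747*1/3 + 12811/62747*1/5 + 9629/62747*1/15 + 9819/62747*1/15 + 927/3691*1/15 = 9819/62747 = pi_s_4  (ok)
  14729/62747*1/15 + 12811/62747*1/5 + 9629/62747*8/15 + 9819/62747*2/5 + 927/3691*1/5 = 927/3691 = pi_s_5  (ok)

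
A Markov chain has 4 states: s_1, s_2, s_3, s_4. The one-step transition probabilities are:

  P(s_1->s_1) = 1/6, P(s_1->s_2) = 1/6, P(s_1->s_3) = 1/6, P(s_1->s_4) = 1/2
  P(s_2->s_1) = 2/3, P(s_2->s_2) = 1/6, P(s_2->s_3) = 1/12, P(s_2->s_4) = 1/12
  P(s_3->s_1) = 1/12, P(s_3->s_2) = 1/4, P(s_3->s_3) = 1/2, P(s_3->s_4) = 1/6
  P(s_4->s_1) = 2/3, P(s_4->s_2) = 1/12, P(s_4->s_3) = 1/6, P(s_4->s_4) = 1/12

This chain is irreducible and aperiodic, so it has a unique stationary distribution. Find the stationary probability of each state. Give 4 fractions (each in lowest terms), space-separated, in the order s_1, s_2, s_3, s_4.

The stationary distribution satisfies pi = pi * P, i.e.:
  pi_s_1 = 1/6*pi_s_1 + 2/3*pi_s_2 + 1/12*pi_s_3 + 2/3*pi_s_4
  pi_s_2 = 1/6*pi_s_1 + 1/6*pi_s_2 + 1/4*pi_s_3 + 1/12*pi_s_4
  pi_s_3 = 1/6*pi_s_1 + 1/12*pi_s_2 + 1/2*pi_s_3 + 1/6*pi_s_4
  pi_s_4 = 1/2*pi_s_1 + 1/12*pi_s_2 + 1/6*pi_s_3 + 1/12*pi_s_4
with normalization: pi_s_1 + pi_s_2 + pi_s_3 + pi_s_4 = 1.

Using the first 3 balance equations plus normalization, the linear system A*pi = b is:
  [-5/6, 2/3, 1/12, 2/3] . pi = 0
  [1/6, -5/6, 1/4, 1/12] . pi = 0
  [1/6, 1/12, -1/2, 1/6] . pi = 0
  [1, 1, 1, 1] . pi = 1

Solving yields:
  pi_s_1 = 573/1613
  pi_s_2 = 266/1613
  pi_s_3 = 370/1613
  pi_s_4 = 404/1613

Verification (pi * P):
  573/1613*1/6 + 266/1613*2/3 + 370/1613*1/12 + 404/1613*2/3 = 573/1613 = pi_s_1  (ok)
  573/1613*1/6 + 266/1613*1/6 + 370/1613*1/4 + 404/1613*1/12 = 266/1613 = pi_s_2  (ok)
  573/1613*1/6 + 266/1613*1/12 + 370/1613*1/2 + 404/1613*1/6 = 370/1613 = pi_s_3  (ok)
  573/1613*1/2 + 266/1613*1/12 + 370/1613*1/6 + 404/1613*1/12 = 404/1613 = pi_s_4  (ok)

Answer: 573/1613 266/1613 370/1613 404/1613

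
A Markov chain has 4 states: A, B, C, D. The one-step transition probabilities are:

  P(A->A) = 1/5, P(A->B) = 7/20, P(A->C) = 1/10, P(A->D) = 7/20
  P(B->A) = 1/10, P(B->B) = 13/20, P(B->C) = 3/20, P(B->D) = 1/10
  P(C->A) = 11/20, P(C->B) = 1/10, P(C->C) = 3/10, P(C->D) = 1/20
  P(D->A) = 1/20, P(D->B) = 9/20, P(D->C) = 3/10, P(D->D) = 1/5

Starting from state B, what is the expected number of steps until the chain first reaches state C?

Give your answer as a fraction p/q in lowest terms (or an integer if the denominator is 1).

Answer: 6580/1091

Derivation:
Let h_i = expected steps to first reach C from state i.
Boundary: h_C = 0.
First-step equations for the other states:
  h_A = 1 + 1/5*h_A + 7/20*h_B + 1/10*h_C + 7/20*h_D
  h_B = 1 + 1/10*h_A + 13/20*h_B + 3/20*h_C + 1/10*h_D
  h_D = 1 + 1/20*h_A + 9/20*h_B + 3/10*h_C + 1/5*h_D

Substituting h_C = 0 and rearranging gives the linear system (I - Q) h = 1:
  [4/5, -7/20, -7/20] . (h_A, h_B, h_D) = 1
  [-1/10, 7/20, -1/10] . (h_A, h_B, h_D) = 1
  [-1/20, -9/20, 4/5] . (h_A, h_B, h_D) = 1

Solving yields:
  h_A = 6640/1091
  h_B = 6580/1091
  h_D = 5480/1091

Starting state is B, so the expected hitting time is h_B = 6580/1091.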